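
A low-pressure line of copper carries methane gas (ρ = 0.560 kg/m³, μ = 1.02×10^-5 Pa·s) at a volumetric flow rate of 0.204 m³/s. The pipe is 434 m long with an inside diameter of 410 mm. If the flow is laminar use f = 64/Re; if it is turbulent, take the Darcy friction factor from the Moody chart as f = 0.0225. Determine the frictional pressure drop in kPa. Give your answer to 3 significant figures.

ΔP ≈ 0.0159 kPa

Cross-sectional area A = πD²/4 = π(0.41)²/4 = 0.132 m²; mean velocity V = Q/A = 0.204/0.132 = 1.545 m/s.
Reynolds number Re = ρVD/μ = 0.56 · 1.545 · 0.41 / 1.02e-05 = 3.478e+04.
Re > 4000 → turbulent; use the Moody-chart value f = 0.0225.
Darcy-Weisbach: ΔP = f(L/D)(ρV²/2) = 0.0225·(434/0.41)·(0.56·1.545²/2) = 0.0225·1059·0.6685 = 15.92 Pa.
ΔP = 15.92 Pa = 0.0159 kPa.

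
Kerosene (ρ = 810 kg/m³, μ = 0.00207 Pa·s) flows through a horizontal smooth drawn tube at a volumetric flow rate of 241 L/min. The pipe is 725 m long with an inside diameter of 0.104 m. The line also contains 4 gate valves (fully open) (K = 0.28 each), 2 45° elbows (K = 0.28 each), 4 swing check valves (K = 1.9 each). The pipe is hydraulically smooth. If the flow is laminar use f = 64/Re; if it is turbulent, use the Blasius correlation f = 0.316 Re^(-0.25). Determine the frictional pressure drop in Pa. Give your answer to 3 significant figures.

Q = 241 L/min = 241/60000 = 0.004017 m³/s.
Cross-sectional area A = πD²/4 = π(0.104)²/4 = 0.008495 m²; mean velocity V = Q/A = 0.004017/0.008495 = 0.4728 m/s.
Reynolds number Re = ρVD/μ = 810 · 0.4728 · 0.104 / 0.00207 = 1.924e+04.
Re > 4000 → turbulent. Smooth-pipe (Blasius): f = 0.316 Re^(-0.25) = 0.316/(1.924e+04)^0.25 = 0.02683.
Total minor-loss coefficient ΣK = 4·0.28 + 2·0.28 + 4·1.9 = 9.28.
ΔP = [f·L/D + ΣK]·(ρV²/2) = [0.02683·725/0.104 + 9.28]·(810·0.4728²/2) = [187 + 9.28]·90.55 = 1.778e+04 Pa.

ΔP ≈ 17800 Pa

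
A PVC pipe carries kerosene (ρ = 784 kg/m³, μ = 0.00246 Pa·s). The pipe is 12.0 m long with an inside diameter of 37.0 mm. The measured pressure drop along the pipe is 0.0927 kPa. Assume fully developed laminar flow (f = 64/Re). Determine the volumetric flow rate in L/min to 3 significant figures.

Q ≈ 8.67 L/min

For laminar flow, f = 64/Re with Re = ρVD/μ, so Darcy-Weisbach reduces to ΔP = 32μLV/D². Solving for V: V = ΔP·D²/(32μL) = 92.7·(0.037)²/(32·0.00246·12) = 0.1343 m/s.
Check: Re = ρVD/μ = 784·0.1343·0.037/0.00246 = 1584 < 2300, so the laminar assumption holds.
Q = V·A = 0.1343·(π/4·0.037²) = 0.0001444 m³/s = 8.67 L/min.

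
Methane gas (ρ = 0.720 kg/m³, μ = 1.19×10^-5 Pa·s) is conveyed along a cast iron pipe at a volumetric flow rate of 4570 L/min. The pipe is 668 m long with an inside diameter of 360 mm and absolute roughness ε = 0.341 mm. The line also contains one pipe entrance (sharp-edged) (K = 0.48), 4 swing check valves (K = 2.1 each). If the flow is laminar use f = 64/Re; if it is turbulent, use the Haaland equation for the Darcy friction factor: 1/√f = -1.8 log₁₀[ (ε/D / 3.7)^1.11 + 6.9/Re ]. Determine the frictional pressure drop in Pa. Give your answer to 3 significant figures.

ΔP ≈ 12.5 Pa

Q = 4570 L/min = 4570/60000 = 0.07617 m³/s.
Cross-sectional area A = πD²/4 = π(0.36)²/4 = 0.1018 m²; mean velocity V = Q/A = 0.07617/0.1018 = 0.7483 m/s.
Reynolds number Re = ρVD/μ = 0.72 · 0.7483 · 0.36 / 1.19e-05 = 1.63e+04.
Re > 4000 → turbulent. Relative roughness ε/D = 0.000341/0.36 = 0.000947. Haaland: 1/√f = -1.8 log₁₀[(0.000947/3.7)^1.11 + 6.9/1.63e+04] = -1.8 log₁₀[0.000103 + 0.000423] = 5.902, so f = 0.02871.
Total minor-loss coefficient ΣK = 1·0.48 + 4·2.1 = 8.88.
ΔP = [f·L/D + ΣK]·(ρV²/2) = [0.02871·668/0.36 + 8.88]·(0.72·0.7483²/2) = [53.28 + 8.88]·0.2016 = 12.53 Pa.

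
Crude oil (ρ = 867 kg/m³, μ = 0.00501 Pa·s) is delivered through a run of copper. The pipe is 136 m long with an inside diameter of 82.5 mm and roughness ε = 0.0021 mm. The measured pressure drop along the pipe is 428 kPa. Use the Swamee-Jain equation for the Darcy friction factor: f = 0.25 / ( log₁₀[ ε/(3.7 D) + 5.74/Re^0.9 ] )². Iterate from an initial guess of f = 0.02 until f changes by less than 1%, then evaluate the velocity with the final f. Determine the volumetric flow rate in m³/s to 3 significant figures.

Rearranging Darcy-Weisbach: V = √(2·ΔP·D/(f·L·ρ)). With ε/D = 2.1e-06/0.0825 = 2.55e-05, iterate starting from f = 0.02:
  f = 0.02 → V = √(2·4.28e+05·0.0825/(0.02·136·867)) = 5.472 m/s; Re = ρVD/μ = 7.813e+04; f → 0.01896
  f = 0.01896 → V = 5.621 m/s; Re = 8.025e+04; f → 0.01885
Converged (Δf/f < 1%). With the final f = 0.01885: V = √(2·4.28e+05·0.0825/(0.01885·136·867)) = 5.637 m/s.
Q = V·A = 5.637·(π/4·0.0825²) = 0.03013 m³/s = 0.0301 m³/s.

Q ≈ 0.0301 m³/s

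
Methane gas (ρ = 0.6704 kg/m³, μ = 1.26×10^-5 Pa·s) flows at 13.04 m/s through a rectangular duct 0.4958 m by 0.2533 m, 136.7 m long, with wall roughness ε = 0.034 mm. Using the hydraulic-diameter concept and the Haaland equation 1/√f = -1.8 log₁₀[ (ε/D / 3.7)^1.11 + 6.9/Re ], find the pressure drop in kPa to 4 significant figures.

ΔP ≈ 0.3676 kPa

Hydraulic diameter D_h = 4A/P = 4·(0.4958·0.2533)/(2·(0.4958+0.2533)) = 0.5023/1.498 = 0.3353 m.
Re = ρVD_h/μ = 0.6704·13.04·0.3353/1.26e-05 = 2.326e+05.
ε/D_h = 3.4e-05/0.3353 = 0.000101; Haaland gives 1/√f = -1.8 log₁₀[8.63e-06+2.97e-05] = 7.95, so f = 0.01582.
ΔP = f(L/D_h)(ρV²/2) = 0.01582·136.7/0.3353·57 = 367.6 Pa.
ΔP = 0.3676 kPa.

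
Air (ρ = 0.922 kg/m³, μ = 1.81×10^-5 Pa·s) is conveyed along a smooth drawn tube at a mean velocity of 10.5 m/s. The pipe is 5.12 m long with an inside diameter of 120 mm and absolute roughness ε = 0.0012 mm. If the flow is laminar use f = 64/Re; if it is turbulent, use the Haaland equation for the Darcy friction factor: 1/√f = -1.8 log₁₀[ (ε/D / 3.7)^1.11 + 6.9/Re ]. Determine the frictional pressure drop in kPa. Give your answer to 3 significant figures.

Reynolds number Re = ρVD/μ = 0.922 · 10.5 · 0.12 / 1.81e-05 = 6.418e+04.
Re > 4000 → turbulent. Relative roughness ε/D = 1.2e-06/0.12 = 1e-05. Haaland: 1/√f = -1.8 log₁₀[(1e-05/3.7)^1.11 + 6.9/6.418e+04] = -1.8 log₁₀[6.6e-07 + 0.000108] = 7.139, so f = 0.01962.
Darcy-Weisbach: ΔP = f(L/D)(ρV²/2) = 0.01962·(5.12/0.12)·(0.922·10.5²/2) = 0.01962·42.67·50.83 = 42.55 Pa.
ΔP = 42.55 Pa = 0.0426 kPa.

ΔP ≈ 0.0426 kPa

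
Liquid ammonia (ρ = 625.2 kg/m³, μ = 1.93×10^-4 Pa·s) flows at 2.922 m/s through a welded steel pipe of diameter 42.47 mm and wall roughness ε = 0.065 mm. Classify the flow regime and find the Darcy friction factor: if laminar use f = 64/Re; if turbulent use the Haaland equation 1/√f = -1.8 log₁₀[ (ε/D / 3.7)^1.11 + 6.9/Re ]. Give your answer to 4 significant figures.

Re = ρVD/μ = 625.2·2.922·0.04247/0.000193 = 4.02e+05.
Re > 4000 → turbulent. ε/D = 6.5e-05/0.04247 = 0.00153; Haaland: 1/√f = -1.8 log₁₀[0.000176 + 1.72e-05] = 6.687, so f = 0.02236.

f ≈ 0.02236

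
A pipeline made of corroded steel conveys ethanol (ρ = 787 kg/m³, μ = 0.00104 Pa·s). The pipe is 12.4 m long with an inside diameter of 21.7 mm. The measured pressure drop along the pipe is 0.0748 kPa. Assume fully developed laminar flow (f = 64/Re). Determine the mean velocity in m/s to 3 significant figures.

For laminar flow, f = 64/Re with Re = ρVD/μ, so Darcy-Weisbach reduces to ΔP = 32μLV/D². Solving for V: V = ΔP·D²/(32μL) = 74.8·(0.0217)²/(32·0.00104·12.4) = 0.08535 m/s.
Check: Re = ρVD/μ = 787·0.08535·0.0217/0.00104 = 1402 < 2300, so the laminar assumption holds.

V ≈ 0.0854 m/s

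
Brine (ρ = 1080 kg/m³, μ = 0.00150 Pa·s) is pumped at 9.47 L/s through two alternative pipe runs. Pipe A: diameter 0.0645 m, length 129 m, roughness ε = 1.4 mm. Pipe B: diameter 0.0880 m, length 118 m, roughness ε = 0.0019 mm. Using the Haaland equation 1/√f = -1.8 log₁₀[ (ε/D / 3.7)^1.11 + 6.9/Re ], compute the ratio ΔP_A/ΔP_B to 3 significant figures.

Pipe A: V = Q/A = 0.00947/0.003267 = 2.898 m/s; Re = 1.346e+05; ε/D = 0.0217; Haaland → f = 0.05057; ΔP_A = f(L/D)(ρV²/2) = 4.588e+05 Pa.
Pipe B: V = Q/A = 0.00947/0.006082 = 1.557 m/s; Re = 9.865e+04; ε/D = 2.16e-05; Haaland → f = 0.01796; ΔP_B = f(L/D)(ρV²/2) = 3.152e+04 Pa.
ΔP_A/ΔP_B = 4.588e+05/3.152e+04 = 14.6.

ΔP_A/ΔP_B ≈ 14.6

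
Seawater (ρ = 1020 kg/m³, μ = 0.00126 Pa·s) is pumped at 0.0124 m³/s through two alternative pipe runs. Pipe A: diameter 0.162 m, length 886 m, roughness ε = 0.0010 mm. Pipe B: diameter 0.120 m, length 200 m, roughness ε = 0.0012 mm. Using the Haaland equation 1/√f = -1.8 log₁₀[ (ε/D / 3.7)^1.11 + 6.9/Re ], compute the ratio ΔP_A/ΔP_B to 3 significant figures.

Pipe A: V = Q/A = 0.0124/0.02061 = 0.6016 m/s; Re = 7.889e+04; ε/D = 6.17e-06; Haaland → f = 0.01876; ΔP_A = f(L/D)(ρV²/2) = 1.894e+04 Pa.
Pipe B: V = Q/A = 0.0124/0.01131 = 1.096 m/s; Re = 1.065e+05; ε/D = 1e-05; Haaland → f = 0.01763; ΔP_B = f(L/D)(ρV²/2) = 1.801e+04 Pa.
ΔP_A/ΔP_B = 1.894e+04/1.801e+04 = 1.05.

ΔP_A/ΔP_B ≈ 1.05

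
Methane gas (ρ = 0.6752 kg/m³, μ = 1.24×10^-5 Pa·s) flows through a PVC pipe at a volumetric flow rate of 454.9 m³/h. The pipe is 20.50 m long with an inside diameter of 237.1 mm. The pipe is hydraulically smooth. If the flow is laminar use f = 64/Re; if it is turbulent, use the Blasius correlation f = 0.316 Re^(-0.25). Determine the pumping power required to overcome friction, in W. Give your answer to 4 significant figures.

Q = 454.9 m³/h = 454.9/3600 = 0.1264 m³/s.
Cross-sectional area A = πD²/4 = π(0.2371)²/4 = 0.04415 m²; mean velocity V = Q/A = 0.1264/0.04415 = 2.862 m/s.
Reynolds number Re = ρVD/μ = 0.6752 · 2.862 · 0.2371 / 1.24e-05 = 3.695e+04.
Re > 4000 → turbulent. Smooth-pipe (Blasius): f = 0.316 Re^(-0.25) = 0.316/(3.695e+04)^0.25 = 0.02279.
Darcy-Weisbach: ΔP = f(L/D)(ρV²/2) = 0.02279·(20.5/0.2371)·(0.6752·2.862²/2) = 0.02279·86.46·2.765 = 5.449 Pa.
Pumping power P = QΔP = 0.1264·5.449 = 0.68857 W = 0.6886 W.

P ≈ 0.6886 W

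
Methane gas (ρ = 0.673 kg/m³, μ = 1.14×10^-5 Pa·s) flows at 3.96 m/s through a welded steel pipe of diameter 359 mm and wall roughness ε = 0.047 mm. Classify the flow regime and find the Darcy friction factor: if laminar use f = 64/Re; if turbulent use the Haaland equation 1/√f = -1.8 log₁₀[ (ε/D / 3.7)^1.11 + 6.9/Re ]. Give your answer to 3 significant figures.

f ≈ 0.0190

Re = ρVD/μ = 0.673·3.96·0.359/1.14e-05 = 8.393e+04.
Re > 4000 → turbulent. ε/D = 4.7e-05/0.359 = 0.000131; Haaland: 1/√f = -1.8 log₁₀[1.15e-05 + 8.22e-05] = 7.251, so f = 0.01902.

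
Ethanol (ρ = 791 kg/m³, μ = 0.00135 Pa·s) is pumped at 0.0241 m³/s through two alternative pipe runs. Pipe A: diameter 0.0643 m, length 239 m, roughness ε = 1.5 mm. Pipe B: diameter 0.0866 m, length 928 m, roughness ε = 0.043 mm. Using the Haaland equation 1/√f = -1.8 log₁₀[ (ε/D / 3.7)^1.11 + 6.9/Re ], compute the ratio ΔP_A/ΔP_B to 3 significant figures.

ΔP_A/ΔP_B ≈ 3.19

Pipe A: V = Q/A = 0.0241/0.003247 = 7.422 m/s; Re = 2.796e+05; ε/D = 0.0233; Haaland → f = 0.05187; ΔP_A = f(L/D)(ρV²/2) = 4.2e+06 Pa.
Pipe B: V = Q/A = 0.0241/0.00589 = 4.092 m/s; Re = 2.076e+05; ε/D = 0.000497; Haaland → f = 0.01856; ΔP_B = f(L/D)(ρV²/2) = 1.317e+06 Pa.
ΔP_A/ΔP_B = 4.2e+06/1.317e+06 = 3.19.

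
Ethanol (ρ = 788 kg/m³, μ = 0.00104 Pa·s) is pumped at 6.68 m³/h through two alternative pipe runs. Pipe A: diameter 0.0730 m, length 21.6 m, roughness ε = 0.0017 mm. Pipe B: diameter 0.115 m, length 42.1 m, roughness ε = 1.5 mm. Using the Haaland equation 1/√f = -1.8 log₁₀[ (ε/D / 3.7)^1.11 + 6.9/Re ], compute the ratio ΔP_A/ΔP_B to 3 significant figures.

Pipe A: V = Q/A = 0.001856/0.004185 = 0.4433 m/s; Re = 2.452e+04; ε/D = 2.33e-05; Haaland → f = 0.02452; ΔP_A = f(L/D)(ρV²/2) = 561.8 Pa.
Pipe B: V = Q/A = 0.001856/0.01039 = 0.1786 m/s; Re = 1.557e+04; ε/D = 0.013; Haaland → f = 0.04458; ΔP_B = f(L/D)(ρV²/2) = 205.2 Pa.
ΔP_A/ΔP_B = 561.8/205.2 = 2.74.

ΔP_A/ΔP_B ≈ 2.74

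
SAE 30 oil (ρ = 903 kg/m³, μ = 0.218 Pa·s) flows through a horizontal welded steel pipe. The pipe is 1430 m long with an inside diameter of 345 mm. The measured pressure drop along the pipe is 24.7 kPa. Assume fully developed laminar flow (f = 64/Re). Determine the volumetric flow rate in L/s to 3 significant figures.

For laminar flow, f = 64/Re with Re = ρVD/μ, so Darcy-Weisbach reduces to ΔP = 32μLV/D². Solving for V: V = ΔP·D²/(32μL) = 2.47e+04·(0.345)²/(32·0.218·1430) = 0.2947 m/s.
Check: Re = ρVD/μ = 903·0.2947·0.345/0.218 = 421.2 < 2300, so the laminar assumption holds.
Q = V·A = 0.2947·(π/4·0.345²) = 0.02755 m³/s = 27.5 L/s.

Q ≈ 27.5 L/s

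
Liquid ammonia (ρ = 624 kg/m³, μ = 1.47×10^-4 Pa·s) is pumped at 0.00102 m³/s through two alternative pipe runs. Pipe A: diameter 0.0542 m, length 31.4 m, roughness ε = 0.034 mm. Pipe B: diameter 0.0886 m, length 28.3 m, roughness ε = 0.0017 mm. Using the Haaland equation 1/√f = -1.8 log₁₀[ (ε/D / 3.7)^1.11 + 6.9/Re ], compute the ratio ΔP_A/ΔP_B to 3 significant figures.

ΔP_A/ΔP_B ≈ 13.4

Pipe A: V = Q/A = 0.00102/0.002307 = 0.4421 m/s; Re = 1.017e+05; ε/D = 0.000627; Haaland → f = 0.02055; ΔP_A = f(L/D)(ρV²/2) = 725.8 Pa.
Pipe B: V = Q/A = 0.00102/0.006165 = 0.1654 m/s; Re = 6.222e+04; ε/D = 1.92e-05; Haaland → f = 0.01978; ΔP_B = f(L/D)(ρV²/2) = 53.96 Pa.
ΔP_A/ΔP_B = 725.8/53.96 = 13.4.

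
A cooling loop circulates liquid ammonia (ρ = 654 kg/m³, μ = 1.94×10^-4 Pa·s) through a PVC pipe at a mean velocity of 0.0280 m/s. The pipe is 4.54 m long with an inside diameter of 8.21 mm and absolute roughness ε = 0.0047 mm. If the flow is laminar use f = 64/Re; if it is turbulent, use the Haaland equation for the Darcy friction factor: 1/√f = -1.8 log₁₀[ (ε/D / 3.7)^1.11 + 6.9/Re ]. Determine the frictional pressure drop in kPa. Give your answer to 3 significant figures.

Reynolds number Re = ρVD/μ = 654 · 0.028 · 0.00821 / 0.000194 = 775.
Re < 2300 → laminar flow, so f = 64/Re = 64/775 = 0.08259 (the turbulent correlation is not needed).
Darcy-Weisbach: ΔP = f(L/D)(ρV²/2) = 0.08259·(4.54/0.00821)·(654·0.028²/2) = 0.08259·553·0.2564 = 11.71 Pa.
ΔP = 11.71 Pa = 0.0117 kPa.

ΔP ≈ 0.0117 kPa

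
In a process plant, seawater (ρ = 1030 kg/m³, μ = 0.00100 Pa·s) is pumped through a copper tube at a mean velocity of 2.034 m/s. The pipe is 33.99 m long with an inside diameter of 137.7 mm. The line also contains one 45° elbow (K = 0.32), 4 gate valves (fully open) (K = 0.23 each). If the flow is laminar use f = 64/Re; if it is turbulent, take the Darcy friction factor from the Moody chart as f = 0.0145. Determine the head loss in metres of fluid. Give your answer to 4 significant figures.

Reynolds number Re = ρVD/μ = 1030 · 2.034 · 0.1377 / 0.001 = 2.885e+05.
Re > 4000 → turbulent; use the Moody-chart value f = 0.0145.
Total minor-loss coefficient ΣK = 1·0.32 + 4·0.23 = 1.24.
ΔP = [f·L/D + ΣK]·(ρV²/2) = [0.0145·33.99/0.1377 + 1.24]·(1030·2.034²/2) = [3.579 + 1.24]·2131 = 1.027e+04 Pa.
Head loss h_f = ΔP/(ρg) = 1.027e+04/(1030·9.81) = 1.016 m.

h_f ≈ 1.016 m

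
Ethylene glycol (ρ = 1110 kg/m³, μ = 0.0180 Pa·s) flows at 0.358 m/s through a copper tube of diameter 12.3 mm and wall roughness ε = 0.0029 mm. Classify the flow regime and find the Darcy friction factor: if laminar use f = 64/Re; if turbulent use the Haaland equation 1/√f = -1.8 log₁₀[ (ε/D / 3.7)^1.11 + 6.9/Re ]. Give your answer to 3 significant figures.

f ≈ 0.236

Re = ρVD/μ = 1110·0.358·0.0123/0.018 = 271.5.
Re < 2300 → laminar, so f = 64/Re = 0.2357 (roughness is irrelevant in laminar flow).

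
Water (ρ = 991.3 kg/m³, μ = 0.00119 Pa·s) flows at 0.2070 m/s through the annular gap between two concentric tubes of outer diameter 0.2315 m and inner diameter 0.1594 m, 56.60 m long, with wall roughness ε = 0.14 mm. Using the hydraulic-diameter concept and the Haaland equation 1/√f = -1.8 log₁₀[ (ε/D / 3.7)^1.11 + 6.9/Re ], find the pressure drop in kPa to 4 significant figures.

ΔP ≈ 0.5334 kPa

Hydraulic diameter D_h = 4A/P = D_o - D_i = 0.2315 - 0.1594 = 0.0721 m.
Re = ρVD_h/μ = 991.3·0.207·0.0721/0.00119 = 1.243e+04.
ε/D_h = 0.00014/0.0721 = 0.00194; Haaland gives 1/√f = -1.8 log₁₀[0.000229+0.000555] = 5.591, so f = 0.032.
ΔP = f(L/D_h)(ρV²/2) = 0.032·56.6/0.0721·21.24 = 533.4 Pa.
ΔP = 0.5334 kPa.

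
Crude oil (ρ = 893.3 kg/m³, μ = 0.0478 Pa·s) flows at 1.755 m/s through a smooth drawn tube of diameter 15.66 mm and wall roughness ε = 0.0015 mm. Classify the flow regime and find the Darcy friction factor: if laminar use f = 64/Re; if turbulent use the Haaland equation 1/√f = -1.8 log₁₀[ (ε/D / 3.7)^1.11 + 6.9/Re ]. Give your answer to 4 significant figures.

f ≈ 0.1246

Re = ρVD/μ = 893.3·1.755·0.01566/0.0478 = 513.6.
Re < 2300 → laminar, so f = 64/Re = 0.1246 (roughness is irrelevant in laminar flow).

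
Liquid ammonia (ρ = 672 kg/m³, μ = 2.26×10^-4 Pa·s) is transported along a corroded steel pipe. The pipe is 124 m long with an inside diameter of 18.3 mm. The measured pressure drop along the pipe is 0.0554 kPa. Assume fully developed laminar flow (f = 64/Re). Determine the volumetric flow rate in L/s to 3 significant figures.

For laminar flow, f = 64/Re with Re = ρVD/μ, so Darcy-Weisbach reduces to ΔP = 32μLV/D². Solving for V: V = ΔP·D²/(32μL) = 55.4·(0.0183)²/(32·0.000226·124) = 0.02069 m/s.
Check: Re = ρVD/μ = 672·0.02069·0.0183/0.000226 = 1126 < 2300, so the laminar assumption holds.
Q = V·A = 0.02069·(π/4·0.0183²) = 5.442e-06 m³/s = 0.00544 L/s.

Q ≈ 0.00544 L/s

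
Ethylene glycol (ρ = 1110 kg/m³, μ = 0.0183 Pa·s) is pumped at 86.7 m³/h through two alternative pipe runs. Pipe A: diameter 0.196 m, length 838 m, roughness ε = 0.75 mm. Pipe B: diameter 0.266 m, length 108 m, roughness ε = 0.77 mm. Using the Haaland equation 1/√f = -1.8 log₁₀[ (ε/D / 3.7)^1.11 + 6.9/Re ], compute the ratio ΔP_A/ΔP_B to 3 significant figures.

Pipe A: V = Q/A = 0.02408/0.03017 = 0.7982 m/s; Re = 9489; ε/D = 0.00383; Haaland → f = 0.03629; ΔP_A = f(L/D)(ρV²/2) = 5.487e+04 Pa.
Pipe B: V = Q/A = 0.02408/0.05557 = 0.4334 m/s; Re = 6992; ε/D = 0.00289; Haaland → f = 0.03742; ΔP_B = f(L/D)(ρV²/2) = 1584 Pa.
ΔP_A/ΔP_B = 5.487e+04/1584 = 34.6.

ΔP_A/ΔP_B ≈ 34.6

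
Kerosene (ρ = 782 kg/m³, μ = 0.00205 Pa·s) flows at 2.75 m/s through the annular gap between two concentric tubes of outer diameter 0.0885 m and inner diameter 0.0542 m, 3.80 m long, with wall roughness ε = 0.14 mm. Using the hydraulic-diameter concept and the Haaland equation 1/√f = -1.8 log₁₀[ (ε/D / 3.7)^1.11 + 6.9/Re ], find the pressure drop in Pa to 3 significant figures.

ΔP ≈ 10200 Pa

Hydraulic diameter D_h = 4A/P = D_o - D_i = 0.0885 - 0.0542 = 0.0343 m.
Re = ρVD_h/μ = 782·2.75·0.0343/0.00205 = 3.598e+04.
ε/D_h = 0.00014/0.0343 = 0.00408; Haaland gives 1/√f = -1.8 log₁₀[0.000522+0.000192] = 5.664, so f = 0.03117.
ΔP = f(L/D_h)(ρV²/2) = 0.03117·3.8/0.0343·2957 = 1.021e+04 Pa.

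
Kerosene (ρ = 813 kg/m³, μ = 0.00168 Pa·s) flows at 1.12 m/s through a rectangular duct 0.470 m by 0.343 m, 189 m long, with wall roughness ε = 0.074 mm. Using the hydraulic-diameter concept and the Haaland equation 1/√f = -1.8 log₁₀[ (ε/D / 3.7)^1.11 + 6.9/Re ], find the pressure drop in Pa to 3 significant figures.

Hydraulic diameter D_h = 4A/P = 4·(0.47·0.343)/(2·(0.47+0.343)) = 0.6448/1.626 = 0.3966 m.
Re = ρVD_h/μ = 813·1.12·0.3966/0.00168 = 2.149e+05.
ε/D_h = 7.4e-05/0.3966 = 0.000187; Haaland gives 1/√f = -1.8 log₁₀[1.7e-05+3.21e-05] = 7.756, so f = 0.01662.
ΔP = f(L/D_h)(ρV²/2) = 0.01662·189/0.3966·509.9 = 4039 Pa.

ΔP ≈ 4040 Pa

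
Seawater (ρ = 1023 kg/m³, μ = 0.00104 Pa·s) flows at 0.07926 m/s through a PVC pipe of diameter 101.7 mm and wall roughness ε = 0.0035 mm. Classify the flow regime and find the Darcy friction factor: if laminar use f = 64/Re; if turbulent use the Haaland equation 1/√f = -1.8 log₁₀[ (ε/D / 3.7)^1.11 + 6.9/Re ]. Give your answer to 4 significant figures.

Re = ρVD/μ = 1023·0.07926·0.1017/0.00104 = 7929.
Re > 4000 → turbulent. ε/D = 3.5e-06/0.1017 = 3.44e-05; Haaland: 1/√f = -1.8 log₁₀[2.6e-06 + 0.00087] = 5.506, so f = 0.03298.

f ≈ 0.03298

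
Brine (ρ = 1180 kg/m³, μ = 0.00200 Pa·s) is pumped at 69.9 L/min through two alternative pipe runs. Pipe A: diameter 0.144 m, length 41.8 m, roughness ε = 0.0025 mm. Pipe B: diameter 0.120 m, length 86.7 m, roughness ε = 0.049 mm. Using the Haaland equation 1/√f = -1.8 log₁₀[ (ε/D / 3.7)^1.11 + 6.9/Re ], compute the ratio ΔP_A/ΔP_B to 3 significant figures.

ΔP_A/ΔP_B ≈ 0.202

Pipe A: V = Q/A = 0.001165/0.01629 = 0.07153 m/s; Re = 6078; ε/D = 1.74e-05; Haaland → f = 0.0356; ΔP_A = f(L/D)(ρV²/2) = 31.2 Pa.
Pipe B: V = Q/A = 0.001165/0.01131 = 0.103 m/s; Re = 7293; ε/D = 0.000408; Haaland → f = 0.03416; ΔP_B = f(L/D)(ρV²/2) = 154.5 Pa.
ΔP_A/ΔP_B = 31.2/154.5 = 0.202.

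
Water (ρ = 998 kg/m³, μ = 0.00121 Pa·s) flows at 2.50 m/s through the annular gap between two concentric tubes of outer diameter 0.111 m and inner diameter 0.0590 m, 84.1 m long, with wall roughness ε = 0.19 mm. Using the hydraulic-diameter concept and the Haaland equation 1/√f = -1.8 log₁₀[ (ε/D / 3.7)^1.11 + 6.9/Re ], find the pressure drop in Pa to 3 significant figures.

ΔP ≈ 145000 Pa

Hydraulic diameter D_h = 4A/P = D_o - D_i = 0.111 - 0.059 = 0.052 m.
Re = ρVD_h/μ = 998·2.5·0.052/0.00121 = 1.072e+05.
ε/D_h = 0.00019/0.052 = 0.00365; Haaland gives 1/√f = -1.8 log₁₀[0.000461+6.44e-05] = 5.903, so f = 0.0287.
ΔP = f(L/D_h)(ρV²/2) = 0.0287·84.1/0.052·3119 = 1.448e+05 Pa.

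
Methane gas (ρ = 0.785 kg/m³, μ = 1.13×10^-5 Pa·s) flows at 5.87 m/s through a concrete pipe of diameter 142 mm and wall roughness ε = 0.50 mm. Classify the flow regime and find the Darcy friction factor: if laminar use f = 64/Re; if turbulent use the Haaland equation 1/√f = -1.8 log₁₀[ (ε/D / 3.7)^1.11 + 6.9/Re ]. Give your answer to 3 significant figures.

Re = ρVD/μ = 0.785·5.87·0.142/1.13e-05 = 5.791e+04.
Re > 4000 → turbulent. ε/D = 0.0005/0.142 = 0.00352; Haaland: 1/√f = -1.8 log₁₀[0.000443 + 0.000119] = 5.851, so f = 0.02921.

f ≈ 0.0292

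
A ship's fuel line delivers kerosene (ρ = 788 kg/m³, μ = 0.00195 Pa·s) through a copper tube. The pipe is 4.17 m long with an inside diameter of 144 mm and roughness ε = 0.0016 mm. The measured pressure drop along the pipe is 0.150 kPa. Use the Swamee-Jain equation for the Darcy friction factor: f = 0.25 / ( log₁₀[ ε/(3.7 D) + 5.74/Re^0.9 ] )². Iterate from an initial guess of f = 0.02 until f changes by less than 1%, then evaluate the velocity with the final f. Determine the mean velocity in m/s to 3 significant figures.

V ≈ 0.787 m/s

Rearranging Darcy-Weisbach: V = √(2·ΔP·D/(f·L·ρ)). With ε/D = 1.6e-06/0.144 = 1.11e-05, iterate starting from f = 0.02:
  f = 0.02 → V = √(2·150·0.144/(0.02·4.17·788)) = 0.8108 m/s; Re = ρVD/μ = 4.718e+04; f → 0.02108
  f = 0.02108 → V = 0.7897 m/s; Re = 4.596e+04; f → 0.0212
Converged (Δf/f < 1%). With the final f = 0.0212: V = √(2·150·0.144/(0.0212·4.17·788)) = 0.7874 m/s.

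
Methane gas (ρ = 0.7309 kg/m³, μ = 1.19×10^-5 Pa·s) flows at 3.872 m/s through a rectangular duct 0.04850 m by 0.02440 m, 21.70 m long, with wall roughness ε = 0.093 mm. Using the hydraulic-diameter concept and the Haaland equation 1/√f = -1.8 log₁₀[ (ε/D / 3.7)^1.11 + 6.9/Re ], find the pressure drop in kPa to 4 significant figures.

ΔP ≈ 0.1340 kPa

Hydraulic diameter D_h = 4A/P = 4·(0.0485·0.0244)/(2·(0.0485+0.0244)) = 0.004734/0.1458 = 0.03247 m.
Re = ρVD_h/μ = 0.7309·3.872·0.03247/1.19e-05 = 7721.
ε/D_h = 9.3e-05/0.03247 = 0.00286; Haaland gives 1/√f = -1.8 log₁₀[0.000352+0.000894] = 5.228, so f = 0.03658.
ΔP = f(L/D_h)(ρV²/2) = 0.03658·21.7/0.03247·5.479 = 134 Pa.
ΔP = 0.1340 kPa.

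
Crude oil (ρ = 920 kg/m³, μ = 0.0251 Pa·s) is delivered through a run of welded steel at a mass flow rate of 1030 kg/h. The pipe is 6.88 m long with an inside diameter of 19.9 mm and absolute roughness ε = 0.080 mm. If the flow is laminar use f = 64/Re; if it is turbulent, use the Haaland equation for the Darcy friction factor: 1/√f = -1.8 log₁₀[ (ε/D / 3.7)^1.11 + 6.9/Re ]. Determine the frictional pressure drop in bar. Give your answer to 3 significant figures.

ΔP ≈ 0.140 bar

ṁ = 1030 kg/h = 1030/3600 = 0.2861 kg/s.
A = πD²/4 = π(0.0199)²/4 = 0.000311 m²; mean velocity V = ṁ/(ρA) = 0.2861/(920 · 0.000311) = 0.9999 m/s.
Reynolds number Re = ρVD/μ = 920 · 0.9999 · 0.0199 / 0.0251 = 729.3.
Re < 2300 → laminar flow, so f = 64/Re = 64/729.3 = 0.08775 (the turbulent correlation is not needed).
Darcy-Weisbach: ΔP = f(L/D)(ρV²/2) = 0.08775·(6.88/0.0199)·(920·0.9999²/2) = 0.08775·345.7·459.9 = 1.395e+04 Pa.
ΔP = 1.395e+04 Pa = 0.140 bar.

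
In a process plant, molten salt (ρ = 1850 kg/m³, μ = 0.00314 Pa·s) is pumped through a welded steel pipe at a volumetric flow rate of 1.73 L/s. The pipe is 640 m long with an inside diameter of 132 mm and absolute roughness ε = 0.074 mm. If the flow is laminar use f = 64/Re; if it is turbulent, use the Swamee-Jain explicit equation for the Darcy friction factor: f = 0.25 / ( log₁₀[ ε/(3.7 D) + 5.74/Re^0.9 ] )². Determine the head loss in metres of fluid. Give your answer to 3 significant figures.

h_f ≈ 0.127 m

Q = 1.73 L/s = 1.73/1000 = 0.00173 m³/s.
Cross-sectional area A = πD²/4 = π(0.132)²/4 = 0.01368 m²; mean velocity V = Q/A = 0.00173/0.01368 = 0.1264 m/s.
Reynolds number Re = ρVD/μ = 1850 · 0.1264 · 0.132 / 0.00314 = 9832.
Re > 4000 → turbulent. Relative roughness ε/D = 7.4e-05/0.132 = 0.000561. Swamee-Jain: f = 0.25/(log₁₀[0.000561/3.7 + 5.74/9832^0.9])² = 0.25/(log₁₀[0.000152 + 0.00146])² = 0.25/(-2.792)² = 0.03208.
Darcy-Weisbach: ΔP = f(L/D)(ρV²/2) = 0.03208·(640/0.132)·(1850·0.1264²/2) = 0.03208·4848·14.78 = 2299 Pa.
Head loss h_f = ΔP/(ρg) = 2299/(1850·9.81) = 0.127 m.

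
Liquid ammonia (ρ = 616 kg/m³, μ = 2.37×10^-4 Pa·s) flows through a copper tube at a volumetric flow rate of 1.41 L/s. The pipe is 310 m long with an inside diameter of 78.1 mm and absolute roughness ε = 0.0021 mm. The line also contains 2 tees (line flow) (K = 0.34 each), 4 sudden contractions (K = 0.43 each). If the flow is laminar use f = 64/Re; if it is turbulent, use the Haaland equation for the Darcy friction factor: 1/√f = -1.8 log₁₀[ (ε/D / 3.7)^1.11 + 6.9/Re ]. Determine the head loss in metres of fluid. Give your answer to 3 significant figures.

Q = 1.41 L/s = 1.41/1000 = 0.00141 m³/s.
Cross-sectional area A = πD²/4 = π(0.0781)²/4 = 0.004791 m²; mean velocity V = Q/A = 0.00141/0.004791 = 0.2943 m/s.
Reynolds number Re = ρVD/μ = 616 · 0.2943 · 0.0781 / 0.000237 = 5.975e+04.
Re > 4000 → turbulent. Relative roughness ε/D = 2.1e-06/0.0781 = 2.69e-05. Haaland: 1/√f = -1.8 log₁₀[(2.69e-05/3.7)^1.11 + 6.9/5.975e+04] = -1.8 log₁₀[1.98e-06 + 0.000115] = 7.074, so f = 0.01998.
Total minor-loss coefficient ΣK = 2·0.34 + 4·0.43 = 2.4.
ΔP = [f·L/D + ΣK]·(ρV²/2) = [0.01998·310/0.0781 + 2.4]·(616·0.2943²/2) = [79.32 + 2.4]·26.68 = 2180 Pa.
Head loss h_f = ΔP/(ρg) = 2180/(616·9.81) = 0.361 m.

h_f ≈ 0.361 m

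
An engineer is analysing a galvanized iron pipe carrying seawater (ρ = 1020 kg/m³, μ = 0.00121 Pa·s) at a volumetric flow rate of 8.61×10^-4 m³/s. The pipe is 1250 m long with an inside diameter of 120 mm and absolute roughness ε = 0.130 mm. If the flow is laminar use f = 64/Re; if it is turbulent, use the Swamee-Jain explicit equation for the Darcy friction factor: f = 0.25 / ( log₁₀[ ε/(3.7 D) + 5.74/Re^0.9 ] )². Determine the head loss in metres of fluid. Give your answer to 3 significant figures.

Cross-sectional area A = πD²/4 = π(0.12)²/4 = 0.01131 m²; mean velocity V = Q/A = 0.000861/0.01131 = 0.07613 m/s.
Reynolds number Re = ρVD/μ = 1020 · 0.07613 · 0.12 / 0.00121 = 7701.
Re > 4000 → turbulent. Relative roughness ε/D = 0.00013/0.12 = 0.00108. Swamee-Jain: f = 0.25/(log₁₀[0.00108/3.7 + 5.74/7701^0.9])² = 0.25/(log₁₀[0.000293 + 0.00182])² = 0.25/(-2.674)² = 0.03496.
Darcy-Weisbach: ΔP = f(L/D)(ρV²/2) = 0.03496·(1250/0.12)·(1020·0.07613²/2) = 0.03496·1.042e+04·2.956 = 1076 Pa.
Head loss h_f = ΔP/(ρg) = 1076/(1020·9.81) = 0.108 m.

h_f ≈ 0.108 m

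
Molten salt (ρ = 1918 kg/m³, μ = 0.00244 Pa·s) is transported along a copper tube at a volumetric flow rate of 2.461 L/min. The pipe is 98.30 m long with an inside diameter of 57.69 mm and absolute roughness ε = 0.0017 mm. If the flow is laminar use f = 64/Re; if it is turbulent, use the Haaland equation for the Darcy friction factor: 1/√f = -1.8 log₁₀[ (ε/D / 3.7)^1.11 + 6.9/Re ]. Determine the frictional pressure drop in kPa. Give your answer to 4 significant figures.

ΔP ≈ 0.03619 kPa

Q = 2.461 L/min = 2.461/60000 = 4.102e-05 m³/s.
Cross-sectional area A = πD²/4 = π(0.05769)²/4 = 0.002614 m²; mean velocity V = Q/A = 4.102e-05/0.002614 = 0.01569 m/s.
Reynolds number Re = ρVD/μ = 1918 · 0.01569 · 0.05769 / 0.00244 = 711.6.
Re < 2300 → laminar flow, so f = 64/Re = 64/711.6 = 0.08994 (the turbulent correlation is not needed).
Darcy-Weisbach: ΔP = f(L/D)(ρV²/2) = 0.08994·(98.3/0.05769)·(1918·0.01569²/2) = 0.08994·1704·0.2361 = 36.19 Pa.
ΔP = 36.19 Pa = 0.03619 kPa.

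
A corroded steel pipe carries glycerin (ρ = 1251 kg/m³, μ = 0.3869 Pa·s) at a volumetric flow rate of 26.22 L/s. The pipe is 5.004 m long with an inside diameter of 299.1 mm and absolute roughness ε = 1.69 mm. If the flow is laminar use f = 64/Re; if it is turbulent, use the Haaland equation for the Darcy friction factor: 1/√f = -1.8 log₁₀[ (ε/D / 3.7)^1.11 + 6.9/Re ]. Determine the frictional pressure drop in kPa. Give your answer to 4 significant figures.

ΔP ≈ 0.2584 kPa

Q = 26.22 L/s = 26.22/1000 = 0.02622 m³/s.
Cross-sectional area A = πD²/4 = π(0.2991)²/4 = 0.07026 m²; mean velocity V = Q/A = 0.02622/0.07026 = 0.3732 m/s.
Reynolds number Re = ρVD/μ = 1251 · 0.3732 · 0.2991 / 0.387 = 360.9.
Re < 2300 → laminar flow, so f = 64/Re = 64/360.9 = 0.1773 (the turbulent correlation is not needed).
Darcy-Weisbach: ΔP = f(L/D)(ρV²/2) = 0.1773·(5.004/0.2991)·(1251·0.3732²/2) = 0.1773·16.73·87.11 = 258.4 Pa.
ΔP = 258.4 Pa = 0.2584 kPa.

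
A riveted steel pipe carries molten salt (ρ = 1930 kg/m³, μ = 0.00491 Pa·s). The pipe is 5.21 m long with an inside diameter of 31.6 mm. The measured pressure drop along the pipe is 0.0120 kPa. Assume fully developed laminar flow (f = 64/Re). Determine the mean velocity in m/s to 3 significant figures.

V ≈ 0.0146 m/s

For laminar flow, f = 64/Re with Re = ρVD/μ, so Darcy-Weisbach reduces to ΔP = 32μLV/D². Solving for V: V = ΔP·D²/(32μL) = 12·(0.0316)²/(32·0.00491·5.21) = 0.01464 m/s.
Check: Re = ρVD/μ = 1930·0.01464·0.0316/0.00491 = 181.8 < 2300, so the laminar assumption holds.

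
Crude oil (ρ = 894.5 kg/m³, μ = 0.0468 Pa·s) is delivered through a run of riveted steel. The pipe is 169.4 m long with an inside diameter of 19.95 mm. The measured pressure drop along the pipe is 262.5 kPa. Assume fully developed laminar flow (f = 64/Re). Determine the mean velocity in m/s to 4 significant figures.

For laminar flow, f = 64/Re with Re = ρVD/μ, so Darcy-Weisbach reduces to ΔP = 32μLV/D². Solving for V: V = ΔP·D²/(32μL) = 2.625e+05·(0.01995)²/(32·0.0468·169.4) = 0.4118 m/s.
Check: Re = ρVD/μ = 894.5·0.4118·0.01995/0.0468 = 157 < 2300, so the laminar assumption holds.

V ≈ 0.4118 m/s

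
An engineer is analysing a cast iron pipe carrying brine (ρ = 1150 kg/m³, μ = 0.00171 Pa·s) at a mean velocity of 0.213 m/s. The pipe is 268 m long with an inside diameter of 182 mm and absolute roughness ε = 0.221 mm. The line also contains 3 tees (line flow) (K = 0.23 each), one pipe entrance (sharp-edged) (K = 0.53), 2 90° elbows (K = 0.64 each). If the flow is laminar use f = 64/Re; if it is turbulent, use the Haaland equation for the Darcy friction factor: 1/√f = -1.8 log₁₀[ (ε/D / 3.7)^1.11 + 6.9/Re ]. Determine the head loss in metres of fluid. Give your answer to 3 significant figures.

h_f ≈ 0.0968 m

Reynolds number Re = ρVD/μ = 1150 · 0.213 · 0.182 / 0.00171 = 2.607e+04.
Re > 4000 → turbulent. Relative roughness ε/D = 0.000221/0.182 = 0.00121. Haaland: 1/√f = -1.8 log₁₀[(0.00121/3.7)^1.11 + 6.9/2.607e+04] = -1.8 log₁₀[0.000136 + 0.000265] = 6.115, so f = 0.02674.
Total minor-loss coefficient ΣK = 3·0.23 + 1·0.53 + 2·0.64 = 2.5.
ΔP = [f·L/D + ΣK]·(ρV²/2) = [0.02674·268/0.182 + 2.5]·(1150·0.213²/2) = [39.37 + 2.5]·26.09 = 1092 Pa.
Head loss h_f = ΔP/(ρg) = 1092/(1150·9.81) = 0.0968 m.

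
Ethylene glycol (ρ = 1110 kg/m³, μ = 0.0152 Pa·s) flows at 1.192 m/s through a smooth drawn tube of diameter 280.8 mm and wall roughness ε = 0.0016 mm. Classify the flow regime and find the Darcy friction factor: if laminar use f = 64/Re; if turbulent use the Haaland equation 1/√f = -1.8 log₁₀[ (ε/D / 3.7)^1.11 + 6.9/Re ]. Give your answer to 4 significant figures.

Re = ρVD/μ = 1110·1.192·0.2808/0.0152 = 2.444e+04.
Re > 4000 → turbulent. ε/D = 1.6e-06/0.2808 = 5.7e-06; Haaland: 1/√f = -1.8 log₁₀[3.53e-07 + 0.000282] = 6.388, so f = 0.02451.

f ≈ 0.02451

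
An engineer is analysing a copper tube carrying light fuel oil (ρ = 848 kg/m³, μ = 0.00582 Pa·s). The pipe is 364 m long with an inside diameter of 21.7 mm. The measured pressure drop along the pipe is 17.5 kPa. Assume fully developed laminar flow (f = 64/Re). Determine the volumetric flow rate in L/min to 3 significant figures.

For laminar flow, f = 64/Re with Re = ρVD/μ, so Darcy-Weisbach reduces to ΔP = 32μLV/D². Solving for V: V = ΔP·D²/(32μL) = 1.75e+04·(0.0217)²/(32·0.00582·364) = 0.1216 m/s.
Check: Re = ρVD/μ = 848·0.1216·0.0217/0.00582 = 384.3 < 2300, so the laminar assumption holds.
Q = V·A = 0.1216·(π/4·0.0217²) = 4.496e-05 m³/s = 2.70 L/min.

Q ≈ 2.70 L/min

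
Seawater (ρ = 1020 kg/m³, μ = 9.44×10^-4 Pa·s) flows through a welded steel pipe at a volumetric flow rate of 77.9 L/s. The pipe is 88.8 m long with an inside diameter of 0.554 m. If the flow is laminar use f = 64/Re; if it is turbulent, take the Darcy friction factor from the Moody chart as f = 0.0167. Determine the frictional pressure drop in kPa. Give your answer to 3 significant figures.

Q = 77.9 L/s = 77.9/1000 = 0.0779 m³/s.
Cross-sectional area A = πD²/4 = π(0.554)²/4 = 0.2411 m²; mean velocity V = Q/A = 0.0779/0.2411 = 0.3232 m/s.
Reynolds number Re = ρVD/μ = 1020 · 0.3232 · 0.554 / 0.000944 = 1.934e+05.
Re > 4000 → turbulent; use the Moody-chart value f = 0.0167.
Darcy-Weisbach: ΔP = f(L/D)(ρV²/2) = 0.0167·(88.8/0.554)·(1020·0.3232²/2) = 0.0167·160.3·53.26 = 142.6 Pa.
ΔP = 142.6 Pa = 0.143 kPa.

ΔP ≈ 0.143 kPa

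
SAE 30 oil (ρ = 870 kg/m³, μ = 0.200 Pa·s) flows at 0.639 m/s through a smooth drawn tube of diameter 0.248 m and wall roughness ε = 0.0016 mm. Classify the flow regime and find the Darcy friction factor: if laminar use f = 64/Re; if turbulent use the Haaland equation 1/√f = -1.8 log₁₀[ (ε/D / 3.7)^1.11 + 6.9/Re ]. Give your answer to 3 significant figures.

Re = ρVD/μ = 870·0.639·0.248/0.2 = 689.4.
Re < 2300 → laminar, so f = 64/Re = 0.09284 (roughness is irrelevant in laminar flow).

f ≈ 0.0928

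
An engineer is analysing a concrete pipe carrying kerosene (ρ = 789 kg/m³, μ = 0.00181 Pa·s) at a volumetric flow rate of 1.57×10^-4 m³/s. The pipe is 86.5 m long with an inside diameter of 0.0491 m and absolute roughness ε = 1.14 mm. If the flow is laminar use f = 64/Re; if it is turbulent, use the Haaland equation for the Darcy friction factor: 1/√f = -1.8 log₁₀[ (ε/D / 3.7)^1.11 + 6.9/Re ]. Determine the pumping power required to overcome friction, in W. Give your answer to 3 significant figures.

Cross-sectional area A = πD²/4 = π(0.0491)²/4 = 0.001893 m²; mean velocity V = Q/A = 0.000157/0.001893 = 0.08292 m/s.
Reynolds number Re = ρVD/μ = 789 · 0.08292 · 0.0491 / 0.00181 = 1775.
Re < 2300 → laminar flow, so f = 64/Re = 64/1775 = 0.03606 (the turbulent correlation is not needed).
Darcy-Weisbach: ΔP = f(L/D)(ρV²/2) = 0.03606·(86.5/0.0491)·(789·0.08292²/2) = 0.03606·1762·2.712 = 172.3 Pa.
Pumping power P = QΔP = 0.000157·172.3 = 0.02705 W = 0.0271 W.

P ≈ 0.0271 W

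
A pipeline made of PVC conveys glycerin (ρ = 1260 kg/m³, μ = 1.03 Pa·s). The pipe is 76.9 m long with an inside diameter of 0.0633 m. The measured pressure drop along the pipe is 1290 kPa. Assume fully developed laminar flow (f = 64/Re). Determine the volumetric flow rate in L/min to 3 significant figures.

Q ≈ 385 L/min

For laminar flow, f = 64/Re with Re = ρVD/μ, so Darcy-Weisbach reduces to ΔP = 32μLV/D². Solving for V: V = ΔP·D²/(32μL) = 1.29e+06·(0.0633)²/(32·1.03·76.9) = 2.039 m/s.
Check: Re = ρVD/μ = 1260·2.039·0.0633/1.03 = 157.9 < 2300, so the laminar assumption holds.
Q = V·A = 2.039·(π/4·0.0633²) = 0.006418 m³/s = 385 L/min.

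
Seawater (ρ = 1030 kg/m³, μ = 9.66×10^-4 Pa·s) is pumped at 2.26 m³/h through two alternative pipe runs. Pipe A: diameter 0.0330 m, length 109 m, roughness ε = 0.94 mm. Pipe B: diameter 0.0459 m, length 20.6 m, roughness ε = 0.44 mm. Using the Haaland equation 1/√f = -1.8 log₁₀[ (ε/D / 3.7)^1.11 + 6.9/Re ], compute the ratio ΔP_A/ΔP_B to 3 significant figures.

Pipe A: V = Q/A = 0.0006278/0.0008553 = 0.734 m/s; Re = 2.583e+04; ε/D = 0.0285; Haaland → f = 0.05729; ΔP_A = f(L/D)(ρV²/2) = 5.25e+04 Pa.
Pipe B: V = Q/A = 0.0006278/0.001655 = 0.3794 m/s; Re = 1.857e+04; ε/D = 0.00959; Haaland → f = 0.04037; ΔP_B = f(L/D)(ρV²/2) = 1343 Pa.
ΔP_A/ΔP_B = 5.25e+04/1343 = 39.1.

ΔP_A/ΔP_B ≈ 39.1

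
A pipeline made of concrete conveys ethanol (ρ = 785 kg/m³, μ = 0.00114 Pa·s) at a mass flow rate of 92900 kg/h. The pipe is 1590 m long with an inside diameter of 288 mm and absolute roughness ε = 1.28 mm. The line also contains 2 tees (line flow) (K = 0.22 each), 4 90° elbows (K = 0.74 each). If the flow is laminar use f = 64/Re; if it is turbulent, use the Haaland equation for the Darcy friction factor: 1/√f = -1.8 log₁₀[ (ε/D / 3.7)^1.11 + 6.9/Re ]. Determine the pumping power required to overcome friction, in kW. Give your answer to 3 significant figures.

ṁ = 92900 kg/h = 92900/3600 = 25.81 kg/s.
A = πD²/4 = π(0.288)²/4 = 0.06514 m²; mean velocity V = ṁ/(ρA) = 25.81/(785 · 0.06514) = 0.5046 m/s.
Reynolds number Re = ρVD/μ = 785 · 0.5046 · 0.288 / 0.00114 = 1.001e+05.
Re > 4000 → turbulent. Relative roughness ε/D = 0.00128/0.288 = 0.00444. Haaland: 1/√f = -1.8 log₁₀[(0.00444/3.7)^1.11 + 6.9/1.001e+05] = -1.8 log₁₀[0.000573 + 6.89e-05] = 5.746, so f = 0.03029.
Total minor-loss coefficient ΣK = 2·0.22 + 4·0.74 = 3.4.
ΔP = [f·L/D + ΣK]·(ρV²/2) = [0.03029·1590/0.288 + 3.4]·(785·0.5046²/2) = [167.2 + 3.4]·99.95 = 1.705e+04 Pa.
Q = ṁ/ρ = 25.81/785 = 0.03287 m³/s.
Pumping power P = QΔP = 0.03287·1.705e+04 = 560.5 W = 0.561 kW.

P ≈ 0.561 kW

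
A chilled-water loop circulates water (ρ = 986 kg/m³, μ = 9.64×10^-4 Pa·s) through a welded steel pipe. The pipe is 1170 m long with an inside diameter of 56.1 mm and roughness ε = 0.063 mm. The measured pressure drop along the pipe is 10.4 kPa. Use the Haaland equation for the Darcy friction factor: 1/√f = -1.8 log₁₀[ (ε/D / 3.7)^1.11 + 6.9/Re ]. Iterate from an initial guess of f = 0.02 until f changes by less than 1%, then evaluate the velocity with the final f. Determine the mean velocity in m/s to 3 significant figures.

V ≈ 0.177 m/s

Rearranging Darcy-Weisbach: V = √(2·ΔP·D/(f·L·ρ)). With ε/D = 6.3e-05/0.0561 = 0.00112, iterate starting from f = 0.02:
  f = 0.02 → V = √(2·1.04e+04·0.0561/(0.02·1170·986)) = 0.2249 m/s; Re = ρVD/μ = 1.29e+04; f → 0.0305
  f = 0.0305 → V = 0.1821 m/s; Re = 1.045e+04; f → 0.03201
  f = 0.03201 → V = 0.1778 m/s; Re = 1.02e+04; f → 0.03219
Converged (Δf/f < 1%). With the final f = 0.03219: V = √(2·1.04e+04·0.0561/(0.03219·1170·986)) = 0.1773 m/s.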